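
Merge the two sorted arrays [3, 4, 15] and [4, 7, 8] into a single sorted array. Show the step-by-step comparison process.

Merging process:

Compare 3 vs 4: take 3 from left. Merged: [3]
Compare 4 vs 4: take 4 from left. Merged: [3, 4]
Compare 15 vs 4: take 4 from right. Merged: [3, 4, 4]
Compare 15 vs 7: take 7 from right. Merged: [3, 4, 4, 7]
Compare 15 vs 8: take 8 from right. Merged: [3, 4, 4, 7, 8]
Append remaining from left: [15]. Merged: [3, 4, 4, 7, 8, 15]

Final merged array: [3, 4, 4, 7, 8, 15]
Total comparisons: 5

The merged array is [3, 4, 4, 7, 8, 15], requiring 5 comparisons. The merge step runs in O(n) time where n is the total number of elements.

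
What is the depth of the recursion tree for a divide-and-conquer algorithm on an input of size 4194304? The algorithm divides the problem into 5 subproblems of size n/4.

For divide and conquer with division factor 4:

Problem sizes at each level:
Level 0: 4194304
Level 1: 1048576
Level 2: 262144
Level 3: 65536
Level 4: 16384
Level 5: 4096
Level 6: 1024
Level 7: 256
Level 8: 64
Level 9: 16
Level 10: 4
Level 11: 1

The root is level 0 and the size-1 base case is level 11 (the tree spans levels 0 through 11, i.e. 12 levels counting the root), so the depth is the number of divisions: log_4(4194304) = 11

The recursion tree depth is log_4(4194304) = 11. At each level, the problem size is divided by 4, so it takes 11 divisions to reduce to a base case of size 1. The algorithm makes 5 recursive calls at each level.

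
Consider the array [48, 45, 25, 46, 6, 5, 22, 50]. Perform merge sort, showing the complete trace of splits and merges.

Merge sort trace:

Split: [48, 45, 25, 46, 6, 5, 22, 50] -> [48, 45, 25, 46] and [6, 5, 22, 50]
  Split: [48, 45, 25, 46] -> [48, 45] and [25, 46]
    Split: [48, 45] -> [48] and [45]
    Merge: [48] + [45] -> [45, 48]
    Split: [25, 46] -> [25] and [46]
    Merge: [25] + [46] -> [25, 46]
  Merge: [45, 48] + [25, 46] -> [25, 45, 46, 48]
  Split: [6, 5, 22, 50] -> [6, 5] and [22, 50]
    Split: [6, 5] -> [6] and [5]
    Merge: [6] + [5] -> [5, 6]
    Split: [22, 50] -> [22] and [50]
    Merge: [22] + [50] -> [22, 50]
  Merge: [5, 6] + [22, 50] -> [5, 6, 22, 50]
Merge: [25, 45, 46, 48] + [5, 6, 22, 50] -> [5, 6, 22, 25, 45, 46, 48, 50]

Final sorted array: [5, 6, 22, 25, 45, 46, 48, 50]

The merge sort proceeds by recursively splitting the array and merging sorted halves.
After all merges, the sorted array is [5, 6, 22, 25, 45, 46, 48, 50].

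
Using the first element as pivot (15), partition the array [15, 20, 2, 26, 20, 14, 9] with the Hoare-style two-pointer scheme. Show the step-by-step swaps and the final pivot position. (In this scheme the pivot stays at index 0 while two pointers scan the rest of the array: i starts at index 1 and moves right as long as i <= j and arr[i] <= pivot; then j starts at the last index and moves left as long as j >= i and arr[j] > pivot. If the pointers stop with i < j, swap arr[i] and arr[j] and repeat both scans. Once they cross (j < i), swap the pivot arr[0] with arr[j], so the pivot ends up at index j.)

Hoare-style two-pointer partition with pivot = 15:

Initial array: [15, 20, 2, 26, 20, 14, 9]

Pointers start at i = 1, j = 6.
i stops at index 1 (arr[1]=20 > 15), j stops at index 6 (arr[6]=9 <= 15): swap arr[1] and arr[6], array becomes [15, 9, 2, 26, 20, 14, 20]
i stops at index 3 (arr[3]=26 > 15), j stops at index 5 (arr[5]=14 <= 15): swap arr[3] and arr[5], array becomes [15, 9, 2, 14, 20, 26, 20]
i ends at 4, j ends at 3: the pointers have crossed (j < i), so scanning stops.

Swap pivot arr[0] with arr[3] to place pivot at position 3: [14, 9, 2, 15, 20, 26, 20]
Pivot position: 3

After partitioning with pivot 15, the array becomes [14, 9, 2, 15, 20, 26, 20]. The pivot is placed at index 3. All elements to the left of the pivot are <= 15, and all elements to the right are > 15.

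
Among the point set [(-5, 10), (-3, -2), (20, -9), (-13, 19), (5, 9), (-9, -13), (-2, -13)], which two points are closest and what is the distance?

Computing all pairwise distances among 7 points:

d((-5, 10), (-3, -2)) = 12.1655
d((-5, 10), (20, -9)) = 31.4006
d((-5, 10), (-13, 19)) = 12.0416
d((-5, 10), (5, 9)) = 10.0499
d((-5, 10), (-9, -13)) = 23.3452
d((-5, 10), (-2, -13)) = 23.1948
d((-3, -2), (20, -9)) = 24.0416
d((-3, -2), (-13, 19)) = 23.2594
d((-3, -2), (5, 9)) = 13.6015
d((-3, -2), (-9, -13)) = 12.53
d((-3, -2), (-2, -13)) = 11.0454
d((20, -9), (-13, 19)) = 43.2782
d((20, -9), (5, 9)) = 23.4307
d((20, -9), (-9, -13)) = 29.2746
d((20, -9), (-2, -13)) = 22.3607
d((-13, 19), (5, 9)) = 20.5913
d((-13, 19), (-9, -13)) = 32.249
d((-13, 19), (-2, -13)) = 33.8378
d((5, 9), (-9, -13)) = 26.0768
d((5, 9), (-2, -13)) = 23.0868
d((-9, -13), (-2, -13)) = 7.0 <-- minimum

Closest pair: (-9, -13) and (-2, -13) with distance 7.0

The closest pair is (-9, -13) and (-2, -13) with Euclidean distance 7.0. For 7 points, brute-force pairwise comparison is shown above. For large n, the divide-and-conquer algorithm (sort by x, recurse on halves, check the dividing strip) achieves O(n log n).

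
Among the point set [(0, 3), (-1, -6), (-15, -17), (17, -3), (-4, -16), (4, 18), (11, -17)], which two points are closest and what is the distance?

Computing all pairwise distances among 7 points:

d((0, 3), (-1, -6)) = 9.0554 <-- minimum
d((0, 3), (-15, -17)) = 25.0
d((0, 3), (17, -3)) = 18.0278
d((0, 3), (-4, -16)) = 19.4165
d((0, 3), (4, 18)) = 15.5242
d((0, 3), (11, -17)) = 22.8254
d((-1, -6), (-15, -17)) = 17.8045
d((-1, -6), (17, -3)) = 18.2483
d((-1, -6), (-4, -16)) = 10.4403
d((-1, -6), (4, 18)) = 24.5153
d((-1, -6), (11, -17)) = 16.2788
d((-15, -17), (17, -3)) = 34.9285
d((-15, -17), (-4, -16)) = 11.0454
d((-15, -17), (4, 18)) = 39.8246
d((-15, -17), (11, -17)) = 26.0
d((17, -3), (-4, -16)) = 24.6982
d((17, -3), (4, 18)) = 24.6982
d((17, -3), (11, -17)) = 15.2315
d((-4, -16), (4, 18)) = 34.9285
d((-4, -16), (11, -17)) = 15.0333
d((4, 18), (11, -17)) = 35.6931

Closest pair: (0, 3) and (-1, -6) with distance 9.0554

The closest pair is (0, 3) and (-1, -6) with Euclidean distance 9.0554. For 7 points, brute-force pairwise comparison is shown above. For large n, the divide-and-conquer algorithm (sort by x, recurse on halves, check the dividing strip) achieves O(n log n).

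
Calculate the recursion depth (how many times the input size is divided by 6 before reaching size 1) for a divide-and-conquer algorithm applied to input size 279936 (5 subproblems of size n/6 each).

For divide and conquer with division factor 6:

Problem sizes at each level:
Level 0: 279936
Level 1: 46656
Level 2: 7776
Level 3: 1296
Level 4: 216
Level 5: 36
Level 6: 6
Level 7: 1

The root is level 0 and the size-1 base case is level 7 (the tree spans levels 0 through 7, i.e. 8 levels counting the root), so the depth is the number of divisions: log_6(279936) = 7

The recursion tree depth is log_6(279936) = 7. At each level, the problem size is divided by 6, so it takes 7 divisions to reduce to a base case of size 1. The algorithm makes 5 recursive calls at each level.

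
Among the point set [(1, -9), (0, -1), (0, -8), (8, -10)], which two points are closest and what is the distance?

Computing all pairwise distances among 4 points:

d((1, -9), (0, -1)) = 8.0623
d((1, -9), (0, -8)) = 1.4142 <-- minimum
d((1, -9), (8, -10)) = 7.0711
d((0, -1), (0, -8)) = 7.0
d((0, -1), (8, -10)) = 12.0416
d((0, -8), (8, -10)) = 8.2462

Closest pair: (1, -9) and (0, -8) with distance 1.4142

The closest pair is (1, -9) and (0, -8) with Euclidean distance 1.4142. For 4 points, brute-force pairwise comparison is shown above. For large n, the divide-and-conquer algorithm (sort by x, recurse on halves, check the dividing strip) achieves O(n log n).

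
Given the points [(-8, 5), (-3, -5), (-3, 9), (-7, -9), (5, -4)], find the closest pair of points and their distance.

Computing all pairwise distances among 5 points:

d((-8, 5), (-3, -5)) = 11.1803
d((-8, 5), (-3, 9)) = 6.4031
d((-8, 5), (-7, -9)) = 14.0357
d((-8, 5), (5, -4)) = 15.8114
d((-3, -5), (-3, 9)) = 14.0
d((-3, -5), (-7, -9)) = 5.6569 <-- minimum
d((-3, -5), (5, -4)) = 8.0623
d((-3, 9), (-7, -9)) = 18.4391
d((-3, 9), (5, -4)) = 15.2643
d((-7, -9), (5, -4)) = 13.0

Closest pair: (-3, -5) and (-7, -9) with distance 5.6569

The closest pair is (-3, -5) and (-7, -9) with Euclidean distance 5.6569. For 5 points, brute-force pairwise comparison is shown above. For large n, the divide-and-conquer algorithm (sort by x, recurse on halves, check the dividing strip) achieves O(n log n).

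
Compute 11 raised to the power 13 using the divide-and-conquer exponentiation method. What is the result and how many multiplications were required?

Computing 11^13 by squaring (build up from 11^1; each line after the first costs one multiplication):

11^1 = 11
11^2 = (11^1)^2 = 11^2 = 121
11^3 = 11 * 11^2 = 11 * 121 = 1331
11^6 = (11^3)^2 = 1331^2 = 1771561
11^12 = (11^6)^2 = 1771561^2 = 3138428376721
11^13 = 11 * 11^12 = 11 * 3138428376721 = 34522712143931

Result: 34522712143931
Multiplications needed: 5 (5 lines after 11^1)

11^13 = 34522712143931. Using exponentiation by squaring, this requires 5 multiplications. The key idea: if the exponent is even, square the half-power; if odd, multiply by the base once.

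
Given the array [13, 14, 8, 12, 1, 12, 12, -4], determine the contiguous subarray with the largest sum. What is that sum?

Using Kadane's algorithm on [13, 14, 8, 12, 1, 12, 12, -4]:

Scanning through the array:
Position 1 (value 14): max_ending_here = 27, max_so_far = 27
Position 2 (value 8): max_ending_here = 35, max_so_far = 35
Position 3 (value 12): max_ending_here = 47, max_so_far = 47
Position 4 (value 1): max_ending_here = 48, max_so_far = 48
Position 5 (value 12): max_ending_here = 60, max_so_far = 60
Position 6 (value 12): max_ending_here = 72, max_so_far = 72
Position 7 (value -4): max_ending_here = 68, max_so_far = 72

Maximum subarray: [13, 14, 8, 12, 1, 12, 12]
Maximum sum: 72

The maximum subarray is [13, 14, 8, 12, 1, 12, 12] with sum 72. This subarray runs from index 0 to index 6.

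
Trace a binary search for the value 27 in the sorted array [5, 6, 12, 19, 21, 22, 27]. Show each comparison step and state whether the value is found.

Binary search for 27 in [5, 6, 12, 19, 21, 22, 27]:

lo=0, hi=6, mid=3, arr[mid]=19 -> 19 < 27, search right half
lo=4, hi=6, mid=5, arr[mid]=22 -> 22 < 27, search right half
lo=6, hi=6, mid=6, arr[mid]=27 -> Found target at index 6!

Binary search finds 27 at index 6 after 3 comparisons. The search repeatedly halves the search space by comparing with the middle element.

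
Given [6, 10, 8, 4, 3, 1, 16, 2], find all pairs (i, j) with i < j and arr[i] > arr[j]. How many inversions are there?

Finding inversions in [6, 10, 8, 4, 3, 1, 16, 2]:

(0, 3): arr[0]=6 > arr[3]=4
(0, 4): arr[0]=6 > arr[4]=3
(0, 5): arr[0]=6 > arr[5]=1
(0, 7): arr[0]=6 > arr[7]=2
(1, 2): arr[1]=10 > arr[2]=8
(1, 3): arr[1]=10 > arr[3]=4
(1, 4): arr[1]=10 > arr[4]=3
(1, 5): arr[1]=10 > arr[5]=1
(1, 7): arr[1]=10 > arr[7]=2
(2, 3): arr[2]=8 > arr[3]=4
(2, 4): arr[2]=8 > arr[4]=3
(2, 5): arr[2]=8 > arr[5]=1
(2, 7): arr[2]=8 > arr[7]=2
(3, 4): arr[3]=4 > arr[4]=3
(3, 5): arr[3]=4 > arr[5]=1
(3, 7): arr[3]=4 > arr[7]=2
(4, 5): arr[4]=3 > arr[5]=1
(4, 7): arr[4]=3 > arr[7]=2
(6, 7): arr[6]=16 > arr[7]=2

Total inversions: 19

The array has 19 inversion(s): (0,3), (0,4), (0,5), (0,7), (1,2), (1,3), (1,4), (1,5), (1,7), (2,3), (2,4), (2,5), (2,7), (3,4), (3,5), (3,7), (4,5), (4,7), (6,7). Each pair (i,j) satisfies i < j and arr[i] > arr[j].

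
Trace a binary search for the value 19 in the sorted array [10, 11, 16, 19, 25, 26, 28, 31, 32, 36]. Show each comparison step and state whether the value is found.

Binary search for 19 in [10, 11, 16, 19, 25, 26, 28, 31, 32, 36]:

lo=0, hi=9, mid=4, arr[mid]=25 -> 25 > 19, search left half
lo=0, hi=3, mid=1, arr[mid]=11 -> 11 < 19, search right half
lo=2, hi=3, mid=2, arr[mid]=16 -> 16 < 19, search right half
lo=3, hi=3, mid=3, arr[mid]=19 -> Found target at index 3!

Binary search finds 19 at index 3 after 4 comparisons. The search repeatedly halves the search space by comparing with the middle element.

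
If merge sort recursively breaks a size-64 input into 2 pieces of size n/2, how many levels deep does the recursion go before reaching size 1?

For divide and conquer with division factor 2:

Problem sizes at each level:
Level 0: 64
Level 1: 32
Level 2: 16
Level 3: 8
Level 4: 4
Level 5: 2
Level 6: 1

The root is level 0 and the size-1 base case is level 6 (the tree spans levels 0 through 6, i.e. 7 levels counting the root), so the depth is the number of divisions: log_2(64) = 6

The recursion tree depth is log_2(64) = 6. At each level, the problem size is divided by 2, so it takes 6 divisions to reduce to a base case of size 1. The algorithm makes 2 recursive calls at each level.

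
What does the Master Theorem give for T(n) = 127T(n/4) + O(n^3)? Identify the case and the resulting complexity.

Master Theorem for T(n) = 127T(n/4) + O(n^3):

a = 127, b = 4, c = 3
log_b(a) = log_4(127) = 3.4943

Case 1: c = 3 < log_4(127) = 3.4943
T(n) = O(n^(log_4 127))

For T(n) = 127T(n/4) + O(n^3): log_4(127) = 3.4943. This is Case 1 of the Master Theorem (c < log_b(a), work dominated by leaves), giving O(n^(log_4 127)).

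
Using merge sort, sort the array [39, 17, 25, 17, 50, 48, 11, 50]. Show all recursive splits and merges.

Merge sort trace:

Split: [39, 17, 25, 17, 50, 48, 11, 50] -> [39, 17, 25, 17] and [50, 48, 11, 50]
  Split: [39, 17, 25, 17] -> [39, 17] and [25, 17]
    Split: [39, 17] -> [39] and [17]
    Merge: [39] + [17] -> [17, 39]
    Split: [25, 17] -> [25] and [17]
    Merge: [25] + [17] -> [17, 25]
  Merge: [17, 39] + [17, 25] -> [17, 17, 25, 39]
  Split: [50, 48, 11, 50] -> [50, 48] and [11, 50]
    Split: [50, 48] -> [50] and [48]
    Merge: [50] + [48] -> [48, 50]
    Split: [11, 50] -> [11] and [50]
    Merge: [11] + [50] -> [11, 50]
  Merge: [48, 50] + [11, 50] -> [11, 48, 50, 50]
Merge: [17, 17, 25, 39] + [11, 48, 50, 50] -> [11, 17, 17, 25, 39, 48, 50, 50]

Final sorted array: [11, 17, 17, 25, 39, 48, 50, 50]

The merge sort proceeds by recursively splitting the array and merging sorted halves.
After all merges, the sorted array is [11, 17, 17, 25, 39, 48, 50, 50].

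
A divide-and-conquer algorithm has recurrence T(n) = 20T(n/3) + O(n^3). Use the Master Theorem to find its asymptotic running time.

Master Theorem for T(n) = 20T(n/3) + O(n^3):

a = 20, b = 3, c = 3
log_b(a) = log_3(20) = 2.7268

Case 3: c = 3 > log_3(20) = 2.7268
T(n) = O(n^3) = O(n^3)

For T(n) = 20T(n/3) + O(n^3): log_3(20) = 2.7268. This is Case 3 of the Master Theorem (c > log_b(a), work dominated by root), giving O(n^3).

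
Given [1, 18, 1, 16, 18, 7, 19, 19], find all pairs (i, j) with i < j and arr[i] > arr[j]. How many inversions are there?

Finding inversions in [1, 18, 1, 16, 18, 7, 19, 19]:

(1, 2): arr[1]=18 > arr[2]=1
(1, 3): arr[1]=18 > arr[3]=16
(1, 5): arr[1]=18 > arr[5]=7
(3, 5): arr[3]=16 > arr[5]=7
(4, 5): arr[4]=18 > arr[5]=7

Total inversions: 5

The array has 5 inversion(s): (1,2), (1,3), (1,5), (3,5), (4,5). Each pair (i,j) satisfies i < j and arr[i] > arr[j].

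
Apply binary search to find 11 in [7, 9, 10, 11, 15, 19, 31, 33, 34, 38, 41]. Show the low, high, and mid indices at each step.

Binary search for 11 in [7, 9, 10, 11, 15, 19, 31, 33, 34, 38, 41]:

lo=0, hi=10, mid=5, arr[mid]=19 -> 19 > 11, search left half
lo=0, hi=4, mid=2, arr[mid]=10 -> 10 < 11, search right half
lo=3, hi=4, mid=3, arr[mid]=11 -> Found target at index 3!

Binary search finds 11 at index 3 after 3 comparisons. The search repeatedly halves the search space by comparing with the middle element.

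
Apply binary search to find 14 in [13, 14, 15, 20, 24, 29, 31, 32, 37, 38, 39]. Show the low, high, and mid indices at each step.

Binary search for 14 in [13, 14, 15, 20, 24, 29, 31, 32, 37, 38, 39]:

lo=0, hi=10, mid=5, arr[mid]=29 -> 29 > 14, search left half
lo=0, hi=4, mid=2, arr[mid]=15 -> 15 > 14, search left half
lo=0, hi=1, mid=0, arr[mid]=13 -> 13 < 14, search right half
lo=1, hi=1, mid=1, arr[mid]=14 -> Found target at index 1!

Binary search finds 14 at index 1 after 4 comparisons. The search repeatedly halves the search space by comparing with the middle element.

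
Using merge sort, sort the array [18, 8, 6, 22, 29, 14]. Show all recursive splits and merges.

Merge sort trace:

Split: [18, 8, 6, 22, 29, 14] -> [18, 8, 6] and [22, 29, 14]
  Split: [18, 8, 6] -> [18] and [8, 6]
    Split: [8, 6] -> [8] and [6]
    Merge: [8] + [6] -> [6, 8]
  Merge: [18] + [6, 8] -> [6, 8, 18]
  Split: [22, 29, 14] -> [22] and [29, 14]
    Split: [29, 14] -> [29] and [14]
    Merge: [29] + [14] -> [14, 29]
  Merge: [22] + [14, 29] -> [14, 22, 29]
Merge: [6, 8, 18] + [14, 22, 29] -> [6, 8, 14, 18, 22, 29]

Final sorted array: [6, 8, 14, 18, 22, 29]

The merge sort proceeds by recursively splitting the array and merging sorted halves.
After all merges, the sorted array is [6, 8, 14, 18, 22, 29].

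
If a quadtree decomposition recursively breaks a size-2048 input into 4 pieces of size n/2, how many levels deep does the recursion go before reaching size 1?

For divide and conquer with division factor 2:

Problem sizes at each level:
Level 0: 2048
Level 1: 1024
Level 2: 512
Level 3: 256
Level 4: 128
Level 5: 64
Level 6: 32
Level 7: 16
Level 8: 8
Level 9: 4
Level 10: 2
Level 11: 1

The root is level 0 and the size-1 base case is level 11 (the tree spans levels 0 through 11, i.e. 12 levels counting the root), so the depth is the number of divisions: log_2(2048) = 11

The recursion tree depth is log_2(2048) = 11. At each level, the problem size is divided by 2, so it takes 11 divisions to reduce to a base case of size 1. The algorithm makes 4 recursive calls at each level.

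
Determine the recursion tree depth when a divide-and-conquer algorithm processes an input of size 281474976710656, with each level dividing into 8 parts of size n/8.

For divide and conquer with division factor 8:

Problem sizes at each level:
Level 0: 281474976710656
Level 1: 35184372088832
Level 2: 4398046511104
Level 3: 549755813888
Level 4: 68719476736
Level 5: 8589934592
Level 6: 1073741824
Level 7: 134217728
Level 8: 16777216
Level 9: 2097152
Level 10: 262144
Level 11: 32768
Level 12: 4096
Level 13: 512
Level 14: 64
Level 15: 8
Level 16: 1

The root is level 0 and the size-1 base case is level 16 (the tree spans levels 0 through 16, i.e. 17 levels counting the root), so the depth is the number of divisions: log_8(281474976710656) = 16

The recursion tree depth is log_8(281474976710656) = 16. At each level, the problem size is divided by 8, so it takes 16 divisions to reduce to a base case of size 1. The algorithm makes 8 recursive calls at each level.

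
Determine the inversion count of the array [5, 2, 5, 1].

Finding inversions in [5, 2, 5, 1]:

(0, 1): arr[0]=5 > arr[1]=2
(0, 3): arr[0]=5 > arr[3]=1
(1, 3): arr[1]=2 > arr[3]=1
(2, 3): arr[2]=5 > arr[3]=1

Total inversions: 4

The array has 4 inversion(s): (0,1), (0,3), (1,3), (2,3). Each pair (i,j) satisfies i < j and arr[i] > arr[j].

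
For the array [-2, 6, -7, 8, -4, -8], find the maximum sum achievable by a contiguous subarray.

Using Kadane's algorithm on [-2, 6, -7, 8, -4, -8]:

Scanning through the array:
Position 1 (value 6): max_ending_here = 6, max_so_far = 6
Position 2 (value -7): max_ending_here = -1, max_so_far = 6
Position 3 (value 8): max_ending_here = 8, max_so_far = 8
Position 4 (value -4): max_ending_here = 4, max_so_far = 8
Position 5 (value -8): max_ending_here = -4, max_so_far = 8

Maximum subarray: [8]
Maximum sum: 8

The maximum subarray is [8] with sum 8. This subarray runs from index 3 to index 3.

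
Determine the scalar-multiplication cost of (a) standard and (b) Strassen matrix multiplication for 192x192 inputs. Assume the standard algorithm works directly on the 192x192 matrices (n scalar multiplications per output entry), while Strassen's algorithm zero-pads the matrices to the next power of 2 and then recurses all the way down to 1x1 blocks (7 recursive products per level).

Matrix multiplication for 192x192 matrices:

Strassen's algorithm requires power-of-2 dimensions. Pad 192x192 to 256x256 (next power of 2).

Standard algorithm: 192^3 = 7077888 multiplications
Strassen's algorithm: 7^(log2(256)) = 7^8 = 5764801 multiplications
Savings: 7077888 - 5764801 = 1313087 multiplications

Standard: 7077888 multiplications (192^3). Strassen: 5764801 multiplications (7^8, after padding to 256x256). Strassen reduces 8 recursive multiplications to 7 at each level.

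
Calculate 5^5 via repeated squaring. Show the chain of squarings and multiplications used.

Computing 5^5 by squaring (build up from 5^1; each line after the first costs one multiplication):

5^1 = 5
5^2 = (5^1)^2 = 5^2 = 25
5^4 = (5^2)^2 = 25^2 = 625
5^5 = 5 * 5^4 = 5 * 625 = 3125

Result: 3125
Multiplications needed: 3 (3 lines after 5^1)

5^5 = 3125. Using exponentiation by squaring, this requires 3 multiplications. The key idea: if the exponent is even, square the half-power; if odd, multiply by the base once.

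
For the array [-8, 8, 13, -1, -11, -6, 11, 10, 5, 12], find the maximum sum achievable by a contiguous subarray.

Using Kadane's algorithm on [-8, 8, 13, -1, -11, -6, 11, 10, 5, 12]:

Scanning through the array:
Position 1 (value 8): max_ending_here = 8, max_so_far = 8
Position 2 (value 13): max_ending_here = 21, max_so_far = 21
Position 3 (value -1): max_ending_here = 20, max_so_far = 21
Position 4 (value -11): max_ending_here = 9, max_so_far = 21
Position 5 (value -6): max_ending_here = 3, max_so_far = 21
Position 6 (value 11): max_ending_here = 14, max_so_far = 21
Position 7 (value 10): max_ending_here = 24, max_so_far = 24
Position 8 (value 5): max_ending_here = 29, max_so_far = 29
Position 9 (value 12): max_ending_here = 41, max_so_far = 41

Maximum subarray: [8, 13, -1, -11, -6, 11, 10, 5, 12]
Maximum sum: 41

The maximum subarray is [8, 13, -1, -11, -6, 11, 10, 5, 12] with sum 41. This subarray runs from index 1 to index 9.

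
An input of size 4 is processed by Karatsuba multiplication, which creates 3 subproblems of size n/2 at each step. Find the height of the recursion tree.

For divide and conquer with division factor 2:

Problem sizes at each level:
Level 0: 4
Level 1: 2
Level 2: 1

The root is level 0 and the size-1 base case is level 2 (the tree spans levels 0 through 2, i.e. 3 levels counting the root), so the depth is the number of divisions: log_2(4) = 2

The recursion tree depth is log_2(4) = 2. At each level, the problem size is divided by 2, so it takes 2 divisions to reduce to a base case of size 1. The algorithm makes 3 recursive calls at each level.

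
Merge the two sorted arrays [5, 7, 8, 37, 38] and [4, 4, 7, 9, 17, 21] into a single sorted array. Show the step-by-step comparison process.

Merging process:

Compare 5 vs 4: take 4 from right. Merged: [4]
Compare 5 vs 4: take 4 from right. Merged: [4, 4]
Compare 5 vs 7: take 5 from left. Merged: [4, 4, 5]
Compare 7 vs 7: take 7 from left. Merged: [4, 4, 5, 7]
Compare 8 vs 7: take 7 from right. Merged: [4, 4, 5, 7, 7]
Compare 8 vs 9: take 8 from left. Merged: [4, 4, 5, 7, 7, 8]
Compare 37 vs 9: take 9 from right. Merged: [4, 4, 5, 7, 7, 8, 9]
Compare 37 vs 17: take 17 from right. Merged: [4, 4, 5, 7, 7, 8, 9, 17]
Compare 37 vs 21: take 21 from right. Merged: [4, 4, 5, 7, 7, 8, 9, 17, 21]
Append remaining from left: [37, 38]. Merged: [4, 4, 5, 7, 7, 8, 9, 17, 21, 37, 38]

Final merged array: [4, 4, 5, 7, 7, 8, 9, 17, 21, 37, 38]
Total comparisons: 9

The merged array is [4, 4, 5, 7, 7, 8, 9, 17, 21, 37, 38], requiring 9 comparisons. The merge step runs in O(n) time where n is the total number of elements.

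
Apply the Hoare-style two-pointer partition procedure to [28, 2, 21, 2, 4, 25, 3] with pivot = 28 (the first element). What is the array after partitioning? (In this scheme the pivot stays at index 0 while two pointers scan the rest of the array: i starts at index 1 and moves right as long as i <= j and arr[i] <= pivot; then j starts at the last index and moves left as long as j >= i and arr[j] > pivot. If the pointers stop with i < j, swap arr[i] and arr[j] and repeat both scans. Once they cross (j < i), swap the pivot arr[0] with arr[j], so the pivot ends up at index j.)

Hoare-style two-pointer partition with pivot = 28:

Initial array: [28, 2, 21, 2, 4, 25, 3]

Pointers start at i = 1, j = 6.
i ends at 7, j ends at 6: the pointers have crossed (j < i), so scanning stops.

Swap pivot arr[0] with arr[6] to place pivot at position 6: [3, 2, 21, 2, 4, 25, 28]
Pivot position: 6

After partitioning with pivot 28, the array becomes [3, 2, 21, 2, 4, 25, 28]. The pivot is placed at index 6. All elements to the left of the pivot are <= 28, and all elements to the right are > 28.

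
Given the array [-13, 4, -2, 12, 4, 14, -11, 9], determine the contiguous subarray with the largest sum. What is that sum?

Using Kadane's algorithm on [-13, 4, -2, 12, 4, 14, -11, 9]:

Scanning through the array:
Position 1 (value 4): max_ending_here = 4, max_so_far = 4
Position 2 (value -2): max_ending_here = 2, max_so_far = 4
Position 3 (value 12): max_ending_here = 14, max_so_far = 14
Position 4 (value 4): max_ending_here = 18, max_so_far = 18
Position 5 (value 14): max_ending_here = 32, max_so_far = 32
Position 6 (value -11): max_ending_here = 21, max_so_far = 32
Position 7 (value 9): max_ending_here = 30, max_so_far = 32

Maximum subarray: [4, -2, 12, 4, 14]
Maximum sum: 32

The maximum subarray is [4, -2, 12, 4, 14] with sum 32. This subarray runs from index 1 to index 5.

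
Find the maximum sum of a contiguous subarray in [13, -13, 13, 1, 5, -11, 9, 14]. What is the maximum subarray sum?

Using Kadane's algorithm on [13, -13, 13, 1, 5, -11, 9, 14]:

Scanning through the array:
Position 1 (value -13): max_ending_here = 0, max_so_far = 13
Position 2 (value 13): max_ending_here = 13, max_so_far = 13
Position 3 (value 1): max_ending_here = 14, max_so_far = 14
Position 4 (value 5): max_ending_here = 19, max_so_far = 19
Position 5 (value -11): max_ending_here = 8, max_so_far = 19
Position 6 (value 9): max_ending_here = 17, max_so_far = 19
Position 7 (value 14): max_ending_here = 31, max_so_far = 31

Maximum subarray: [13, -13, 13, 1, 5, -11, 9, 14]
Maximum sum: 31

The maximum subarray is [13, -13, 13, 1, 5, -11, 9, 14] with sum 31. This subarray runs from index 0 to index 7.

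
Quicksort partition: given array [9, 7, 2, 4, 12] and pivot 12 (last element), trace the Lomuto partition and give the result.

Lomuto partition with pivot = 12:

Initial array: [9, 7, 2, 4, 12]

arr[0]=9 <= 12: swap with position 0, array becomes [9, 7, 2, 4, 12]
arr[1]=7 <= 12: swap with position 1, array becomes [9, 7, 2, 4, 12]
arr[2]=2 <= 12: swap with position 2, array becomes [9, 7, 2, 4, 12]
arr[3]=4 <= 12: swap with position 3, array becomes [9, 7, 2, 4, 12]

Place pivot at position 4: [9, 7, 2, 4, 12]
Pivot position: 4

After partitioning with pivot 12, the array becomes [9, 7, 2, 4, 12]. The pivot is placed at index 4. All elements to the left of the pivot are <= 12, and all elements to the right are > 12.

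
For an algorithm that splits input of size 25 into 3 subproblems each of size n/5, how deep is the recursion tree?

For divide and conquer with division factor 5:

Problem sizes at each level:
Level 0: 25
Level 1: 5
Level 2: 1

The root is level 0 and the size-1 base case is level 2 (the tree spans levels 0 through 2, i.e. 3 levels counting the root), so the depth is the number of divisions: log_5(25) = 2

The recursion tree depth is log_5(25) = 2. At each level, the problem size is divided by 5, so it takes 2 divisions to reduce to a base case of size 1. The algorithm makes 3 recursive calls at each level.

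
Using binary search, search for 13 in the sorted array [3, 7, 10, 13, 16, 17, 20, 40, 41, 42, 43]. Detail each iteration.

Binary search for 13 in [3, 7, 10, 13, 16, 17, 20, 40, 41, 42, 43]:

lo=0, hi=10, mid=5, arr[mid]=17 -> 17 > 13, search left half
lo=0, hi=4, mid=2, arr[mid]=10 -> 10 < 13, search right half
lo=3, hi=4, mid=3, arr[mid]=13 -> Found target at index 3!

Binary search finds 13 at index 3 after 3 comparisons. The search repeatedly halves the search space by comparing with the middle element.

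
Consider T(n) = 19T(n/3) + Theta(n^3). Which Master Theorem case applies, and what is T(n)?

Master Theorem for T(n) = 19T(n/3) + O(n^3):

a = 19, b = 3, c = 3
log_b(a) = log_3(19) = 2.6801

Case 3: c = 3 > log_3(19) = 2.6801
T(n) = O(n^3) = O(n^3)

For T(n) = 19T(n/3) + O(n^3): log_3(19) = 2.6801. This is Case 3 of the Master Theorem (c > log_b(a), work dominated by root), giving O(n^3).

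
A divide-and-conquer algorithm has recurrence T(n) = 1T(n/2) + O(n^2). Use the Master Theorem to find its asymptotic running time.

Master Theorem for T(n) = 1T(n/2) + O(n^2):

a = 1, b = 2, c = 2
log_b(a) = log_2(1) = 0.0000

Case 3: c = 2 > log_2(1) = 0.0000
T(n) = O(n^2) = O(n^2)

For T(n) = 1T(n/2) + O(n^2): log_2(1) = 0.0000. This is Case 3 of the Master Theorem (c > log_b(a), work dominated by root), giving O(n^2).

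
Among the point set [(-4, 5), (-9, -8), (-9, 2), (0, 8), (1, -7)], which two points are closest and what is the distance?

Computing all pairwise distances among 5 points:

d((-4, 5), (-9, -8)) = 13.9284
d((-4, 5), (-9, 2)) = 5.831
d((-4, 5), (0, 8)) = 5.0 <-- minimum
d((-4, 5), (1, -7)) = 13.0
d((-9, -8), (-9, 2)) = 10.0
d((-9, -8), (0, 8)) = 18.3576
d((-9, -8), (1, -7)) = 10.0499
d((-9, 2), (0, 8)) = 10.8167
d((-9, 2), (1, -7)) = 13.4536
d((0, 8), (1, -7)) = 15.0333

Closest pair: (-4, 5) and (0, 8) with distance 5.0

The closest pair is (-4, 5) and (0, 8) with Euclidean distance 5.0. For 5 points, brute-force pairwise comparison is shown above. For large n, the divide-and-conquer algorithm (sort by x, recurse on halves, check the dividing strip) achieves O(n log n).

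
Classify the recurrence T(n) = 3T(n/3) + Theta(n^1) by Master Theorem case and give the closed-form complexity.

Master Theorem for T(n) = 3T(n/3) + O(n^1):

a = 3, b = 3, c = 1
log_b(a) = log_3(3) = 1.0000

Case 2: c = 1 = log_3(3) = 1.0000
T(n) = O(n^1 log n) = O(n log n)

For T(n) = 3T(n/3) + O(n^1): log_3(3) = 1.0000. This is Case 2 of the Master Theorem (c = log_b(a), equal work at all levels), giving O(n log n).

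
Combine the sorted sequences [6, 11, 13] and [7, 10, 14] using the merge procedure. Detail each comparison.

Merging process:

Compare 6 vs 7: take 6 from left. Merged: [6]
Compare 11 vs 7: take 7 from right. Merged: [6, 7]
Compare 11 vs 10: take 10 from right. Merged: [6, 7, 10]
Compare 11 vs 14: take 11 from left. Merged: [6, 7, 10, 11]
Compare 13 vs 14: take 13 from left. Merged: [6, 7, 10, 11, 13]
Append remaining from right: [14]. Merged: [6, 7, 10, 11, 13, 14]

Final merged array: [6, 7, 10, 11, 13, 14]
Total comparisons: 5

The merged array is [6, 7, 10, 11, 13, 14], requiring 5 comparisons. The merge step runs in O(n) time where n is the total number of elements.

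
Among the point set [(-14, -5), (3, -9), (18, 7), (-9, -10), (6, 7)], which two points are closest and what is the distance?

Computing all pairwise distances among 5 points:

d((-14, -5), (3, -9)) = 17.4642
d((-14, -5), (18, 7)) = 34.176
d((-14, -5), (-9, -10)) = 7.0711 <-- minimum
d((-14, -5), (6, 7)) = 23.3238
d((3, -9), (18, 7)) = 21.9317
d((3, -9), (-9, -10)) = 12.0416
d((3, -9), (6, 7)) = 16.2788
d((18, 7), (-9, -10)) = 31.9061
d((18, 7), (6, 7)) = 12.0
d((-9, -10), (6, 7)) = 22.6716

Closest pair: (-14, -5) and (-9, -10) with distance 7.0711

The closest pair is (-14, -5) and (-9, -10) with Euclidean distance 7.0711. For 5 points, brute-force pairwise comparison is shown above. For large n, the divide-and-conquer algorithm (sort by x, recurse on halves, check the dividing strip) achieves O(n log n).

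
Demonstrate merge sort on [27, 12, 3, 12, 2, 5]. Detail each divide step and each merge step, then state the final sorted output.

Merge sort trace:

Split: [27, 12, 3, 12, 2, 5] -> [27, 12, 3] and [12, 2, 5]
  Split: [27, 12, 3] -> [27] and [12, 3]
    Split: [12, 3] -> [12] and [3]
    Merge: [12] + [3] -> [3, 12]
  Merge: [27] + [3, 12] -> [3, 12, 27]
  Split: [12, 2, 5] -> [12] and [2, 5]
    Split: [2, 5] -> [2] and [5]
    Merge: [2] + [5] -> [2, 5]
  Merge: [12] + [2, 5] -> [2, 5, 12]
Merge: [3, 12, 27] + [2, 5, 12] -> [2, 3, 5, 12, 12, 27]

Final sorted array: [2, 3, 5, 12, 12, 27]

The merge sort proceeds by recursively splitting the array and merging sorted halves.
After all merges, the sorted array is [2, 3, 5, 12, 12, 27].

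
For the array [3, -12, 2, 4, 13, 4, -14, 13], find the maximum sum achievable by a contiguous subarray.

Using Kadane's algorithm on [3, -12, 2, 4, 13, 4, -14, 13]:

Scanning through the array:
Position 1 (value -12): max_ending_here = -9, max_so_far = 3
Position 2 (value 2): max_ending_here = 2, max_so_far = 3
Position 3 (value 4): max_ending_here = 6, max_so_far = 6
Position 4 (value 13): max_ending_here = 19, max_so_far = 19
Position 5 (value 4): max_ending_here = 23, max_so_far = 23
Position 6 (value -14): max_ending_here = 9, max_so_far = 23
Position 7 (value 13): max_ending_here = 22, max_so_far = 23

Maximum subarray: [2, 4, 13, 4]
Maximum sum: 23

The maximum subarray is [2, 4, 13, 4] with sum 23. This subarray runs from index 2 to index 5.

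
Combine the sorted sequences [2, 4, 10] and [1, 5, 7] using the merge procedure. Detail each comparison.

Merging process:

Compare 2 vs 1: take 1 from right. Merged: [1]
Compare 2 vs 5: take 2 from left. Merged: [1, 2]
Compare 4 vs 5: take 4 from left. Merged: [1, 2, 4]
Compare 10 vs 5: take 5 from right. Merged: [1, 2, 4, 5]
Compare 10 vs 7: take 7 from right. Merged: [1, 2, 4, 5, 7]
Append remaining from left: [10]. Merged: [1, 2, 4, 5, 7, 10]

Final merged array: [1, 2, 4, 5, 7, 10]
Total comparisons: 5

The merged array is [1, 2, 4, 5, 7, 10], requiring 5 comparisons. The merge step runs in O(n) time where n is the total number of elements.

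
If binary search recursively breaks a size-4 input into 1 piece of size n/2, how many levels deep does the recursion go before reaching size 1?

For divide and conquer with division factor 2:

Problem sizes at each level:
Level 0: 4
Level 1: 2
Level 2: 1

The root is level 0 and the size-1 base case is level 2 (the tree spans levels 0 through 2, i.e. 3 levels counting the root), so the depth is the number of divisions: log_2(4) = 2

The recursion tree depth is log_2(4) = 2. At each level, the problem size is divided by 2, so it takes 2 divisions to reduce to a base case of size 1. The algorithm makes 1 recursive call at each level.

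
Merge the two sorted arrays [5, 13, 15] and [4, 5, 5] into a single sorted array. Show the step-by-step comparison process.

Merging process:

Compare 5 vs 4: take 4 from right. Merged: [4]
Compare 5 vs 5: take 5 from left. Merged: [4, 5]
Compare 13 vs 5: take 5 from right. Merged: [4, 5, 5]
Compare 13 vs 5: take 5 from right. Merged: [4, 5, 5, 5]
Append remaining from left: [13, 15]. Merged: [4, 5, 5, 5, 13, 15]

Final merged array: [4, 5, 5, 5, 13, 15]
Total comparisons: 4

The merged array is [4, 5, 5, 5, 13, 15], requiring 4 comparisons. The merge step runs in O(n) time where n is the total number of elements.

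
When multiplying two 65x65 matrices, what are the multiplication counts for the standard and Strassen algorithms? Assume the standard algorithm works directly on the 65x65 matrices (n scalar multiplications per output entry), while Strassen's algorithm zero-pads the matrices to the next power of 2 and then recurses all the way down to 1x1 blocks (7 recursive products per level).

Matrix multiplication for 65x65 matrices:

Strassen's algorithm requires power-of-2 dimensions. Pad 65x65 to 128x128 (next power of 2).

Standard algorithm: 65^3 = 274625 multiplications
Strassen's algorithm: 7^(log2(128)) = 7^7 = 823543 multiplications
Difference: 274625 - 823543 = -548918 (Strassen uses MORE here due to padding overhead — for small or just-over-power-of-2 n, padding can outweigh the per-level savings)

Standard: 274625 multiplications (65^3). Strassen: 823543 multiplications (7^7, after padding to 128x128). Strassen reduces 8 recursive multiplications to 7 at each level.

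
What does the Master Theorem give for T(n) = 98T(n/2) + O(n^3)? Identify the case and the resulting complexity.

Master Theorem for T(n) = 98T(n/2) + O(n^3):

a = 98, b = 2, c = 3
log_b(a) = log_2(98) = 6.6147

Case 1: c = 3 < log_2(98) = 6.6147
T(n) = O(n^(log_2 98))

For T(n) = 98T(n/2) + O(n^3): log_2(98) = 6.6147. This is Case 1 of the Master Theorem (c < log_b(a), work dominated by leaves), giving O(n^(log_2 98)).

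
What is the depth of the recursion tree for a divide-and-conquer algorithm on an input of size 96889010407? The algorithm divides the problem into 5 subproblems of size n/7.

For divide and conquer with division factor 7:

Problem sizes at each level:
Level 0: 96889010407
Level 1: 13841287201
Level 2: 1977326743
Level 3: 282475249
Level 4: 40353607
Level 5: 5764801
Level 6: 823543
Level 7: 117649
Level 8: 16807
Level 9: 2401
Level 10: 343
Level 11: 49
Level 12: 7
Level 13: 1

The root is level 0 and the size-1 base case is level 13 (the tree spans levels 0 through 13, i.e. 14 levels counting the root), so the depth is the number of divisions: log_7(96889010407) = 13

The recursion tree depth is log_7(96889010407) = 13. At each level, the problem size is divided by 7, so it takes 13 divisions to reduce to a base case of size 1. The algorithm makes 5 recursive calls at each level.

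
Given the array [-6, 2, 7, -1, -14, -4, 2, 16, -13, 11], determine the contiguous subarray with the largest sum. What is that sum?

Using Kadane's algorithm on [-6, 2, 7, -1, -14, -4, 2, 16, -13, 11]:

Scanning through the array:
Position 1 (value 2): max_ending_here = 2, max_so_far = 2
Position 2 (value 7): max_ending_here = 9, max_so_far = 9
Position 3 (value -1): max_ending_here = 8, max_so_far = 9
Position 4 (value -14): max_ending_here = -6, max_so_far = 9
Position 5 (value -4): max_ending_here = -4, max_so_far = 9
Position 6 (value 2): max_ending_here = 2, max_so_far = 9
Position 7 (value 16): max_ending_here = 18, max_so_far = 18
Position 8 (value -13): max_ending_here = 5, max_so_far = 18
Position 9 (value 11): max_ending_here = 16, max_so_far = 18

Maximum subarray: [2, 16]
Maximum sum: 18

The maximum subarray is [2, 16] with sum 18. This subarray runs from index 6 to index 7.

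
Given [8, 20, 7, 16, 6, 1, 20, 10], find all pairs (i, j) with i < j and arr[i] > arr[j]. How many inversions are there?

Finding inversions in [8, 20, 7, 16, 6, 1, 20, 10]:

(0, 2): arr[0]=8 > arr[2]=7
(0, 4): arr[0]=8 > arr[4]=6
(0, 5): arr[0]=8 > arr[5]=1
(1, 2): arr[1]=20 > arr[2]=7
(1, 3): arr[1]=20 > arr[3]=16
(1, 4): arr[1]=20 > arr[4]=6
(1, 5): arr[1]=20 > arr[5]=1
(1, 7): arr[1]=20 > arr[7]=10
(2, 4): arr[2]=7 > arr[4]=6
(2, 5): arr[2]=7 > arr[5]=1
(3, 4): arr[3]=16 > arr[4]=6
(3, 5): arr[3]=16 > arr[5]=1
(3, 7): arr[3]=16 > arr[7]=10
(4, 5): arr[4]=6 > arr[5]=1
(6, 7): arr[6]=20 > arr[7]=10

Total inversions: 15

The array has 15 inversion(s): (0,2), (0,4), (0,5), (1,2), (1,3), (1,4), (1,5), (1,7), (2,4), (2,5), (3,4), (3,5), (3,7), (4,5), (6,7). Each pair (i,j) satisfies i < j and arr[i] > arr[j].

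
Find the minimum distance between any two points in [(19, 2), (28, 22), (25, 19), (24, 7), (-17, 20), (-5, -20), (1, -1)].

Computing all pairwise distances among 7 points:

d((19, 2), (28, 22)) = 21.9317
d((19, 2), (25, 19)) = 18.0278
d((19, 2), (24, 7)) = 7.0711
d((19, 2), (-17, 20)) = 40.2492
d((19, 2), (-5, -20)) = 32.5576
d((19, 2), (1, -1)) = 18.2483
d((28, 22), (25, 19)) = 4.2426 <-- minimum
d((28, 22), (24, 7)) = 15.5242
d((28, 22), (-17, 20)) = 45.0444
d((28, 22), (-5, -20)) = 53.4135
d((28, 22), (1, -1)) = 35.4683
d((25, 19), (24, 7)) = 12.0416
d((25, 19), (-17, 20)) = 42.0119
d((25, 19), (-5, -20)) = 49.2037
d((25, 19), (1, -1)) = 31.241
d((24, 7), (-17, 20)) = 43.0116
d((24, 7), (-5, -20)) = 39.6232
d((24, 7), (1, -1)) = 24.3516
d((-17, 20), (-5, -20)) = 41.7612
d((-17, 20), (1, -1)) = 27.6586
d((-5, -20), (1, -1)) = 19.9249

Closest pair: (28, 22) and (25, 19) with distance 4.2426

The closest pair is (28, 22) and (25, 19) with Euclidean distance 4.2426. For 7 points, brute-force pairwise comparison is shown above. For large n, the divide-and-conquer algorithm (sort by x, recurse on halves, check the dividing strip) achieves O(n log n).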